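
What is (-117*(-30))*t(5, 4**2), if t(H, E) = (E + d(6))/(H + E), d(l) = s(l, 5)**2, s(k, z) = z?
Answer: 47970/7 ≈ 6852.9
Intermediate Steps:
d(l) = 25 (d(l) = 5**2 = 25)
t(H, E) = (25 + E)/(E + H) (t(H, E) = (E + 25)/(H + E) = (25 + E)/(E + H))
(-117*(-30))*t(5, 4**2) = (-117*(-30))*((25 + 4**2)/(4**2 + 5)) = 3510*((25 + 16)/(16 + 5)) = 3510*(41/21) = 47970/7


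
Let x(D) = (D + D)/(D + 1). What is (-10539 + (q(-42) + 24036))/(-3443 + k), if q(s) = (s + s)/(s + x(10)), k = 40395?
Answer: 2983299/8166392 ≈ 0.36531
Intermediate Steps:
x(D) = 2*D/(1 + D) (x(D) = (2*D)/(1 + D) = 2*D/(1 + D))
q(s) = 2*s/(20/11 + s) (q(s) = (s + s)/(s + 2*10/(1 + 10)) = (2*s)/(s + 2*10/11) = (2*s)/(s + 2*10*(1/11)) = (2*s)/(s + 20/11) = (2*s)/(20/11 + s) = 2*s/(20/11 + s))
(-10539 + (q(-42) + 24036))/(-3443 + k) = (-10539 + (22*(-42)/(20 + 11*(-42)) + 24036))/(-3443 + 40395) = (-10539 + (22*(-42)/(20 - 462) + 24036))/36952 = (-10539 + (22*(-42)/(-442) + 24036))*(1/36952) = (-10539 + (22*(-42)*(-1/442) + 24036))*(1/36952) = (-10539 + (462/221 + 24036))*(1/36952) = (-10539 + 5312418/221)*(1/36952) = (2983299/221)*(1/36952) = 2983299/8166392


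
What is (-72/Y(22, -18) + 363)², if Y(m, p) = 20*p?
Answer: 3297856/25 ≈ 1.3191e+5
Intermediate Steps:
(-72/Y(22, -18) + 363)² = (-72/(20*(-18)) + 363)² = (-72/(-360) + 363)² = (-72*(-1/360) + 363)² = (⅕ + 363)² = (1816/5)² = 3297856/25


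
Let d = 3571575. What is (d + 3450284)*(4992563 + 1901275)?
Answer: 48407558404842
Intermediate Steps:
(d + 3450284)*(4992563 + 1901275) = (3571575 + 3450284)*(4992563 + 1901275) = 7021859*6893838 = 48407558404842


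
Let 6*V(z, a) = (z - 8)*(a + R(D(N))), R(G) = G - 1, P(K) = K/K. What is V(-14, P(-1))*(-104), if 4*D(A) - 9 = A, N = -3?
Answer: 572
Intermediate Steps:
P(K) = 1
D(A) = 9/4 + A/4
R(G) = -1 + G
V(z, a) = (½ + a)*(-8 + z)/6 (V(z, a) = ((z - 8)*(a + (-1 + (9/4 + (¼)*(-3)))))/6 = ((-8 + z)*(a + (-1 + (9/4 - ¾))))/6 = ((-8 + z)*(a + (-1 + 3/2)))/6 = ((-8 + z)*(a + ½))/6 = ((-8 + z)*(½ + a))/6 = ((½ + a)*(-8 + z))/6 = (½ + a)*(-8 + z)/6)
V(-14, P(-1))*(-104) = (-⅔ - 4/3*1 + (1/12)*(-14) + (⅙)*1*(-14))*(-104) = (-⅔ - 4/3 - 7/6 - 7/3)*(-104) = -11/2*(-104) = 572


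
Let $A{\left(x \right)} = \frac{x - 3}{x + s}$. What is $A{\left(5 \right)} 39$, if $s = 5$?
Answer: $\frac{39}{5} \approx 7.8$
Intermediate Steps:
$A{\left(x \right)} = \frac{-3 + x}{5 + x}$ ($A{\left(x \right)} = \frac{x - 3}{x + 5} = \frac{-3 + x}{5 + x}$)
$A{\left(5 \right)} 39 = \frac{-3 + 5}{5 + 5} \cdot 39 = \frac{1}{10} \cdot 2 \cdot 39 = \frac{1}{5} \cdot 39 = \frac{39}{5}$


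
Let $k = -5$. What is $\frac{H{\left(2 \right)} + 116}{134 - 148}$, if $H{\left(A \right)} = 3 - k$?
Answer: $- \frac{62}{7} \approx -8.8571$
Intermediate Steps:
$H{\left(A \right)} = 8$ ($H{\left(A \right)} = 3 - -5 = 3 + 5 = 8$)
$\frac{H{\left(2 \right)} + 116}{134 - 148} = \frac{8 + 116}{134 - 148} = \frac{124}{-14} = 124 \left(- \frac{1}{14}\right) = - \frac{62}{7}$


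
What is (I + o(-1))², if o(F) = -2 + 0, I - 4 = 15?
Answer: 289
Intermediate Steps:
I = 19 (I = 4 + 15 = 19)
o(F) = -2
(I + o(-1))² = (19 - 2)² = 17² = 289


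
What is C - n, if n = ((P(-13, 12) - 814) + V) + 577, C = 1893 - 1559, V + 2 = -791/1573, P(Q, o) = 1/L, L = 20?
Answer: 18040827/31460 ≈ 573.45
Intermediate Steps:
P(Q, o) = 1/20
V = -3937/1573 (V = -2 - 791/1573 = -3937/1573 ≈ -2.5029)
C = 334
n = -7533187/31460 (n = ((1/20 - 814) - 3937/1573) + 577 = (-16279/20 - 3937/1573) + 577 = -25685607/31460 + 577 = -7533187/31460 ≈ -239.45)
C - n = 334 - 1*(-7533187/31460) = 334 + 7533187/31460 = 18040827/31460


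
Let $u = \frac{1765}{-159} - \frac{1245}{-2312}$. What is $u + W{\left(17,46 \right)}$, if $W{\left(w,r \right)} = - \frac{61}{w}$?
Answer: $- \frac{5201789}{367608} \approx -14.15$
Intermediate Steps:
$u = - \frac{3882725}{367608}$ ($u = 1765 \left(- \frac{1}{159}\right) - - \frac{1245}{2312} = - \frac{1765}{159} + \frac{1245}{2312} = - \frac{3882725}{367608} \approx -10.562$)
$u + W{\left(17,46 \right)} = - \frac{3882725}{367608} - \frac{61}{17} = - \frac{5201789}{367608}$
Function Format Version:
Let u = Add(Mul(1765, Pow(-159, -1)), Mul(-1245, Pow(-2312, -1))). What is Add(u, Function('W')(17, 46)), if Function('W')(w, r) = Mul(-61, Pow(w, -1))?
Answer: Rational(-5201789, 367608) ≈ -14.150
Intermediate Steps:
u = Rational(-3882725, 367608) (u = Add(Mul(1765, Rational(-1, 159)), Mul(-1245, Rational(-1, 2312))) = Add(Rational(-1765, 159), Rational(1245, 2312)) = Rational(-3882725, 367608) ≈ -10.562)
Add(u, Function('W')(17, 46)) = Add(Rational(-3882725, 367608), Mul(-61, Pow(17, -1))) = Add(Rational(-3882725, 367608), Mul(-61, Rational(1, 17))) = Add(Rational(-3882725, 367608), Rational(-61, 17)) = Rational(-5201789, 367608)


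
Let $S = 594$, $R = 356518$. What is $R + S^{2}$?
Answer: $709354$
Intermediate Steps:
$R + S^{2} = 356518 + 594^{2} = 356518 + 352836 = 709354$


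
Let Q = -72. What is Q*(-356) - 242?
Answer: 25390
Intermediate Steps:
Q*(-356) - 242 = -72*(-356) - 242 = 25632 - 242 = 25390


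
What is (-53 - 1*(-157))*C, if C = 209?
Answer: 21736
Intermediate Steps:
(-53 - 1*(-157))*C = (-53 - 1*(-157))*209 = (-53 + 157)*209 = 104*209 = 21736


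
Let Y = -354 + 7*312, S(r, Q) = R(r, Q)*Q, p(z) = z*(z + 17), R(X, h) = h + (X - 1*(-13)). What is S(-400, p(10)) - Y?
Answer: -33420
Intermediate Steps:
R(X, h) = 13 + X + h (R(X, h) = h + (X + 13) = h + (13 + X) = 13 + X + h)
p(z) = z*(17 + z)
S(r, Q) = Q*(13 + Q + r) (S(r, Q) = (13 + r + Q)*Q = (13 + Q + r)*Q = Q*(13 + Q + r))
Y = 1830 (Y = -354 + 2184 = 1830)
S(-400, p(10)) - Y = (10*(17 + 10))*(13 + 10*(17 + 10) - 400) - 1*1830 = (10*27)*(13 + 10*27 - 400) - 1830 = 270*(13 + 270 - 400) - 1830 = 270*(-117) - 1830 = -31590 - 1830 = -33420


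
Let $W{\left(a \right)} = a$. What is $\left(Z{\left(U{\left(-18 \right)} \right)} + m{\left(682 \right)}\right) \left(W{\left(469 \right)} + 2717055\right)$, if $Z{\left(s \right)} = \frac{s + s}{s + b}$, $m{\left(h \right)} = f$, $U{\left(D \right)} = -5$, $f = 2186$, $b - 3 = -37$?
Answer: $\frac{231706966336}{39} \approx 5.9412 \cdot 10^{9}$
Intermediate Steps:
$b = -34$ ($b = 3 - 37 = -34$)
$m{\left(h \right)} = 2186$
$Z{\left(s \right)} = \frac{2 s}{-34 + s}$ ($Z{\left(s \right)} = \frac{s + s}{s - 34} = \frac{2 s}{-34 + s}$)
$\left(Z{\left(U{\left(-18 \right)} \right)} + m{\left(682 \right)}\right) \left(W{\left(469 \right)} + 2717055\right) = \left(2 \left(-5\right) \frac{1}{-34 - 5} + 2186\right) \left(469 + 2717055\right) = \left(2 \left(-5\right) \frac{1}{-39} + 2186\right) 2717524 = \left(2 \left(-5\right) \left(- \frac{1}{39}\right) + 2186\right) 2717524 = \left(\frac{10}{39} + 2186\right) 2717524 = \frac{85264}{39} \cdot 2717524 = \frac{231706966336}{39}$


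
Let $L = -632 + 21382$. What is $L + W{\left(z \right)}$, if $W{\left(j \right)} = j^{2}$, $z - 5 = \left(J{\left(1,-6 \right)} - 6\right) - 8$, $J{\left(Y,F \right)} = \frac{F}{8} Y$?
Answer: $\frac{333521}{16} \approx 20845.0$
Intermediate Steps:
$J{\left(Y,F \right)} = \frac{F Y}{8}$ ($J{\left(Y,F \right)} = F \frac{1}{8} Y = \frac{F}{8} Y = \frac{F Y}{8}$)
$L = 20750$
$z = - \frac{39}{4}$ ($z = 5 - \left(14 + \frac{3}{4}\right) = 5 - \frac{59}{4} = - \frac{39}{4} \approx -9.75$)
$L + W{\left(z \right)} = 20750 + \left(- \frac{39}{4}\right)^{2} = 20750 + \frac{1521}{16} = \frac{333521}{16}$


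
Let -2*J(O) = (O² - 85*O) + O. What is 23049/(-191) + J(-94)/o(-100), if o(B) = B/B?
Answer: -1620955/191 ≈ -8486.7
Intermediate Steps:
o(B) = 1
J(O) = 42*O - O²/2 (J(O) = -((O² - 85*O) + O)/2 = -(O² - 84*O)/2 = 42*O - O²/2)
23049/(-191) + J(-94)/o(-100) = 23049/(-191) + ((½)*(-94)*(84 - 1*(-94)))/1 = 23049*(-1/191) + ((½)*(-94)*(84 + 94))*1 = -23049/191 + ((½)*(-94)*178)*1 = -23049/191 - 8366*1 = -23049/191 - 8366 = -1620955/191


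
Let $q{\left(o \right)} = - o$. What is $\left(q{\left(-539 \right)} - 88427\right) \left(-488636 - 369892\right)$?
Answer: $75454308864$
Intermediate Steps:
$\left(q{\left(-539 \right)} - 88427\right) \left(-488636 - 369892\right) = \left(\left(-1\right) \left(-539\right) - 88427\right) \left(-488636 - 369892\right) = \left(539 - 88427\right) \left(-858528\right) = \left(-87888\right) \left(-858528\right) = 75454308864$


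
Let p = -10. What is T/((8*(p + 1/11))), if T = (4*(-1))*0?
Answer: 0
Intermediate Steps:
T = 0 (T = -4*0 = 0)
T/((8*(p + 1/11))) = 0/((8*(-10 + 1/11))) = 0/((8*(-109/11))) = 0/(-872/11) = 0*(-11/872) = 0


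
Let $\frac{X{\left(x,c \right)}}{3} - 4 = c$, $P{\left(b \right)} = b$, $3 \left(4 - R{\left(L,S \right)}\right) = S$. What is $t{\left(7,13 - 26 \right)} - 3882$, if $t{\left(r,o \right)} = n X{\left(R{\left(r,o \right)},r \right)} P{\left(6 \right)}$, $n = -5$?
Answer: $-4872$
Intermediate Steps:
$R{\left(L,S \right)} = 4 - \frac{S}{3}$
$X{\left(x,c \right)} = 12 + 3 c$
$t{\left(r,o \right)} = -360 - 90 r$ ($t{\left(r,o \right)} = - 5 \left(12 + 3 r\right) 6 = \left(-60 - 15 r\right) 6 = -360 - 90 r$)
$t{\left(7,13 - 26 \right)} - 3882 = \left(-360 - 630\right) - 3882 = -990 - 3882 = -4872$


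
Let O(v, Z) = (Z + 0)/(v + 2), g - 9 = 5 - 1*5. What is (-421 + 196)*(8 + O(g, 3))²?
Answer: -1863225/121 ≈ -15399.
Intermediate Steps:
g = 9 (g = 9 + (5 - 1*5) = 9 + (5 - 5) = 9 + 0 = 9)
O(v, Z) = Z/(2 + v)
(-421 + 196)*(8 + O(g, 3))² = (-421 + 196)*(8 + 3/(2 + 9))² = -225*(8 + 3/11)² = -225*(91/11)² = -225*8281/121 = -1863225/121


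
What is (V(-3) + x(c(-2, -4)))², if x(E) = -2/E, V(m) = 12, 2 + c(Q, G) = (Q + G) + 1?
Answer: 7396/49 ≈ 150.94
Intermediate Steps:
c(Q, G) = -1 + G + Q (c(Q, G) = -2 + ((Q + G) + 1) = -2 + ((G + Q) + 1) = -2 + (1 + G + Q) = -1 + G + Q)
(V(-3) + x(c(-2, -4)))² = (12 - 2/(-1 - 4 - 2))² = (12 - 2/(-7))² = (12 - 2*(-⅐))² = (12 + 2/7)² = (86/7)² = 7396/49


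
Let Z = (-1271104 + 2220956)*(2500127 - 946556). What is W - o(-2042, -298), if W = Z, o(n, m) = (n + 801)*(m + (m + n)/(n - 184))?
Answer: 547470658755044/371 ≈ 1.4757e+12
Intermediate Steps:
o(n, m) = (801 + n)*(m + (m + n)/(-184 + n))
Z = 1475662521492 (Z = 949852*1553571 = 1475662521492)
W = 1475662521492
W - o(-2042, -298) = 1475662521492 - ((-2042)**2 - 146583*(-298) + 801*(-2042) - 298*(-2042)**2 + 618*(-298)*(-2042))/(-184 - 2042) = 1475662521492 - (4169764 + 43681734 - 1635642 - 298*4169764 + 376062888)/(-2226) = 1475662521492 - (-1)*(4169764 + 43681734 - 1635642 - 1242589672 + 376062888)/2226 = 1475662521492 - (-1)*(-820310928)/2226 = 1475662521492 - 1*136718488/371 = 1475662521492 - 136718488/371 = 547470658755044/371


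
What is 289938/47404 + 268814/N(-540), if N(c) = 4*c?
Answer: -1514574097/12799080 ≈ -118.33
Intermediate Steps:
289938/47404 + 268814/N(-540) = 289938/47404 + 268814/((4*(-540))) = 289938*(1/47404) + 268814/(-2160) = 144969/23702 + 268814*(-1/2160) = 144969/23702 - 134407/1080 = -1514574097/12799080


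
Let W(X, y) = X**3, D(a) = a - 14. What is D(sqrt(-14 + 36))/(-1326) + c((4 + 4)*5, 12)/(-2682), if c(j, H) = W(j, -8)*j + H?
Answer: -282878197/296361 - sqrt(22)/1326 ≈ -954.51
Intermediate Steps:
D(a) = -14 + a
c(j, H) = H + j**4 (c(j, H) = j**3*j + H = j**4 + H = H + j**4)
D(sqrt(-14 + 36))/(-1326) + c((4 + 4)*5, 12)/(-2682) = (-14 + sqrt(-14 + 36))/(-1326) + (12 + ((4 + 4)*5)**4)/(-2682) = (-14 + sqrt(22))*(-1/1326) + (12 + (8*5)**4)*(-1/2682) = (7/663 - sqrt(22)/1326) + (12 + 40**4)*(-1/2682) = (7/663 - sqrt(22)/1326) + (12 + 2560000)*(-1/2682) = (7/663 - sqrt(22)/1326) + 2560012*(-1/2682) = (7/663 - sqrt(22)/1326) - 1280006/1341 = -282878197/296361 - sqrt(22)/1326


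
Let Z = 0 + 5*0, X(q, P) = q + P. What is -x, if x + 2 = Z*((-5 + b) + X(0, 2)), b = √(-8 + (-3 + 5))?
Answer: 2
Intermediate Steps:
b = I*√6 (b = √(-8 + 2) = √(-6) = I*√6 ≈ 2.4495*I)
X(q, P) = P + q
Z = 0 (Z = 0 + 0 = 0)
x = -2 (x = -2 + 0*((-5 + I*√6) + (2 + 0)) = -2 + 0*((-5 + I*√6) + 2) = -2 + 0*(-3 + I*√6) = -2 + 0 = -2)
-x = -1*(-2) = 2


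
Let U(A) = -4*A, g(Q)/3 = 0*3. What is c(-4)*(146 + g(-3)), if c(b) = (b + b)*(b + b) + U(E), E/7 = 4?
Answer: -7008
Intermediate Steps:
g(Q) = 0 (g(Q) = 3*(0*3) = 3*0 = 0)
E = 28 (E = 7*4 = 28)
c(b) = -112 + 4*b² (c(b) = (b + b)*(b + b) - 4*28 = (2*b)*(2*b) - 112 = 4*b² - 112 = -112 + 4*b²)
c(-4)*(146 + g(-3)) = (-112 + 4*(-4)²)*(146 + 0) = (-112 + 4*16)*146 = (-112 + 64)*146 = -48*146 = -7008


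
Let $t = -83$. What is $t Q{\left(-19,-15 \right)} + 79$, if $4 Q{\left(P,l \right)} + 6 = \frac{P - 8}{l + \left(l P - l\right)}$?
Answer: $\frac{78077}{380} \approx 205.47$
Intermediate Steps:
$Q{\left(P,l \right)} = - \frac{3}{2} + \frac{-8 + P}{4 P l}$ ($Q{\left(P,l \right)} = - \frac{3}{2} + \frac{\left(P - 8\right) \frac{1}{l + \left(l P - l\right)}}{4} = - \frac{3}{2} + \frac{\left(-8 + P\right) \frac{1}{l + \left(P l - l\right)}}{4} = - \frac{3}{2} + \frac{\left(-8 + P\right) \frac{1}{l + \left(- l + P l\right)}}{4} = - \frac{3}{2} + \frac{\left(-8 + P\right) \frac{1}{P l}}{4} = - \frac{3}{2} + \frac{\frac{1}{P} \frac{1}{l} \left(-8 + P\right)}{4} = - \frac{3}{2} + \frac{-8 + P}{4 P l}$)
$t Q{\left(-19,-15 \right)} + 79 = - 83 \frac{-8 - 19 - \left(-114\right) \left(-15\right)}{4 \left(-19\right) \left(-15\right)} + 79 = - 83 \cdot \frac{1}{4} \left(- \frac{1}{19}\right) \left(- \frac{1}{15}\right) \left(-8 - 19 - 1710\right) + 79 = - 83 \cdot \frac{1}{4} \left(- \frac{1}{19}\right) \left(- \frac{1}{15}\right) \left(-1737\right) + 79 = \left(-83\right) \left(- \frac{579}{380}\right) + 79 = \frac{48057}{380} + 79 = \frac{78077}{380}$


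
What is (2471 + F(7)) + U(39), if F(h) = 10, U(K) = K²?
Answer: 4002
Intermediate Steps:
(2471 + F(7)) + U(39) = (2471 + 10) + 39² = 2481 + 1521 = 4002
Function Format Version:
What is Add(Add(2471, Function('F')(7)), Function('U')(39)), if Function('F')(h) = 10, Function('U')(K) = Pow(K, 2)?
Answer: 4002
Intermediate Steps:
Add(Add(2471, Function('F')(7)), Function('U')(39)) = Add(Add(2471, 10), Pow(39, 2)) = Add(2481, 1521) = 4002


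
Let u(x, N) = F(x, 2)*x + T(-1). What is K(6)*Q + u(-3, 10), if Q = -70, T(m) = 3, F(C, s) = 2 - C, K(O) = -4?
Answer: 268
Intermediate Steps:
u(x, N) = 3 + x*(2 - x) (u(x, N) = (2 - x)*x + 3 = x*(2 - x) + 3 = 3 + x*(2 - x))
K(6)*Q + u(-3, 10) = -4*(-70) + (3 - 1*(-3)*(-2 - 3)) = 280 + (3 - 1*(-3)*(-5)) = 280 + (3 - 15) = 280 - 12 = 268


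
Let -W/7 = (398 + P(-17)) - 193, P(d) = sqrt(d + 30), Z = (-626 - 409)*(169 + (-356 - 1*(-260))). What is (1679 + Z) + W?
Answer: -75311 - 7*sqrt(13) ≈ -75336.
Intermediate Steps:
Z = -75555 (Z = -1035*(169 + (-356 + 260)) = -1035*(169 - 96) = -1035*73 = -75555)
P(d) = sqrt(30 + d)
W = -1435 - 7*sqrt(13) (W = -7*((398 + sqrt(30 - 17)) - 193) = -7*((398 + sqrt(13)) - 193) = -7*(205 + sqrt(13)) = -1435 - 7*sqrt(13) ≈ -1460.2)
(1679 + Z) + W = (1679 - 75555) + (-1435 - 7*sqrt(13)) = -73876 + (-1435 - 7*sqrt(13)) = -75311 - 7*sqrt(13)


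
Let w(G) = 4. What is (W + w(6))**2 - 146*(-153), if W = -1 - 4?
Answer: 22339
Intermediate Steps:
W = -5
(W + w(6))**2 - 146*(-153) = (-5 + 4)**2 - 146*(-153) = (-1)**2 + 22338 = 1 + 22338 = 22339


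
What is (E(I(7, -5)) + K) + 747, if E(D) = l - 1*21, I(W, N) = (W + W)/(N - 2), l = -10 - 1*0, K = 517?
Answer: 1233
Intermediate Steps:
l = -10 (l = -10 + 0 = -10)
I(W, N) = 2*W/(-2 + N) (I(W, N) = (2*W)/(-2 + N) = 2*W/(-2 + N))
E(D) = -31 (E(D) = -10 - 1*21 = -10 - 21 = -31)
(E(I(7, -5)) + K) + 747 = (-31 + 517) + 747 = 486 + 747 = 1233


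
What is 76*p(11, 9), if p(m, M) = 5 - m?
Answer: -456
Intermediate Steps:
76*p(11, 9) = 76*(5 - 1*11) = 76*(5 - 11) = 76*(-6) = -456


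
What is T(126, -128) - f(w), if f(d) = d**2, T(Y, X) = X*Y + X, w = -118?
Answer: -30180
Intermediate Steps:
T(Y, X) = X + X*Y
T(126, -128) - f(w) = -128*(1 + 126) - 1*(-118)**2 = -128*127 - 1*13924 = -16256 - 13924 = -30180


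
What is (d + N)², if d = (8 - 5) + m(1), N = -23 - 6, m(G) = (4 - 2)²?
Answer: 484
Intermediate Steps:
m(G) = 4 (m(G) = 2² = 4)
N = -29
d = 7 (d = (8 - 5) + 4 = 3 + 4 = 7)
(d + N)² = (7 - 29)² = (-22)² = 484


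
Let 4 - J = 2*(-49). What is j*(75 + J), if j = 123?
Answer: 21771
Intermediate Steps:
J = 102 (J = 4 - 2*(-49) = 4 - 1*(-98) = 4 + 98 = 102)
j*(75 + J) = 123*(75 + 102) = 123*177 = 21771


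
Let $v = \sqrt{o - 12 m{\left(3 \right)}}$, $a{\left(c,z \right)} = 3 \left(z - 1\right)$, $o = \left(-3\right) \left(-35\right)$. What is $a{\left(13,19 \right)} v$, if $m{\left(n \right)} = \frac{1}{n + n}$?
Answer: $54 \sqrt{103} \approx 548.04$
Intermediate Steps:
$m{\left(n \right)} = \frac{1}{2 n}$
$o = 105$
$a{\left(c,z \right)} = -3 + 3 z$ ($a{\left(c,z \right)} = 3 \left(-1 + z\right) = -3 + 3 z$)
$v = \sqrt{103}$ ($v = \sqrt{105 - 12 \frac{1}{2 \cdot 3}} = \sqrt{105 - 12 \cdot \frac{1}{2} \cdot \frac{1}{3}} = \sqrt{105 - 2} = \sqrt{103} \approx 10.149$)
$a{\left(13,19 \right)} v = \left(-3 + 3 \cdot 19\right) \sqrt{103} = \left(-3 + 57\right) \sqrt{103} = 54 \sqrt{103}$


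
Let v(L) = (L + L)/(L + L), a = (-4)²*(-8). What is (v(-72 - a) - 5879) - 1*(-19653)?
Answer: 13775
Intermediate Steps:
a = -128 (a = 16*(-8) = -128)
v(L) = 1 (v(L) = (2*L)/((2*L)) = (2*L)*(1/(2*L)) = 1)
(v(-72 - a) - 5879) - 1*(-19653) = (1 - 5879) - 1*(-19653) = -5878 + 19653 = 13775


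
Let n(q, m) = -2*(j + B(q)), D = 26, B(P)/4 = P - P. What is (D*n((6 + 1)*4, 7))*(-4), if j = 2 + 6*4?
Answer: 5408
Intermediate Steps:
B(P) = 0 (B(P) = 4*(P - P) = 4*0 = 0)
j = 26 (j = 2 + 24 = 26)
n(q, m) = -52 (n(q, m) = -2*(26 + 0) = -2*26 = -52)
(D*n((6 + 1)*4, 7))*(-4) = (26*(-52))*(-4) = -1352*(-4) = 5408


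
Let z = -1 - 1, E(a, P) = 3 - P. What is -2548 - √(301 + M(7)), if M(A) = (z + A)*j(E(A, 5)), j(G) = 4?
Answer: -2548 - √321 ≈ -2565.9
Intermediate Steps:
z = -2
M(A) = -8 + 4*A (M(A) = (-2 + A)*4 = -8 + 4*A)
-2548 - √(301 + M(7)) = -2548 - √(301 + (-8 + 4*7)) = -2548 - √(301 + (-8 + 28)) = -2548 - √(301 + 20) = -2548 - √321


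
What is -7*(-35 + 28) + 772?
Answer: 821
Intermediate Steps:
-7*(-35 + 28) + 772 = -7*(-7) + 772 = 49 + 772 = 821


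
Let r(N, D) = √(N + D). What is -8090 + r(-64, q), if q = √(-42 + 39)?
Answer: -8090 + √(-64 + I*√3) ≈ -8089.9 + 8.0007*I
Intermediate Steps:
q = I*√3 (q = √(-3) = I*√3 ≈ 1.732*I)
r(N, D) = √(D + N)
-8090 + r(-64, q) = -8090 + √(I*√3 - 64) = -8090 + √(-64 + I*√3)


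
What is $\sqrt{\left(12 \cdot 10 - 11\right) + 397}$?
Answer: $\sqrt{506} \approx 22.494$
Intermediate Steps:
$\sqrt{\left(12 \cdot 10 - 11\right) + 397} = \sqrt{\left(120 - 11\right) + 397} = \sqrt{109 + 397} = \sqrt{506}$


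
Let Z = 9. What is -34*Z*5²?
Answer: -7650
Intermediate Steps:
-34*Z*5² = -34*9*5² = -306*25 = -7650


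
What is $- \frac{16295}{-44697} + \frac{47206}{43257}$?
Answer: $\frac{312759933}{214828681} \approx 1.4559$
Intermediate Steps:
$- \frac{16295}{-44697} + \frac{47206}{43257} = \left(-16295\right) \left(- \frac{1}{44697}\right) + 47206 \cdot \frac{1}{43257} = \frac{16295}{44697} + \frac{47206}{43257} = \frac{312759933}{214828681}$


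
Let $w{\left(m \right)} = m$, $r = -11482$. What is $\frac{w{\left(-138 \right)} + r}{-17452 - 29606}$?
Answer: $\frac{5810}{23529} \approx 0.24693$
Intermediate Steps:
$\frac{w{\left(-138 \right)} + r}{-17452 - 29606} = \frac{-138 - 11482}{-17452 - 29606} = - \frac{11620}{-47058} = \left(-11620\right) \left(- \frac{1}{47058}\right) = \frac{5810}{23529}$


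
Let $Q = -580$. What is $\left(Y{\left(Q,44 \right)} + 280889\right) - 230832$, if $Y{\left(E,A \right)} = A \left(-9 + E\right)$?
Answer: $24141$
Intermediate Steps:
$\left(Y{\left(Q,44 \right)} + 280889\right) - 230832 = \left(44 \left(-9 - 580\right) + 280889\right) - 230832 = \left(44 \left(-589\right) + 280889\right) - 230832 = \left(-25916 + 280889\right) - 230832 = 254973 - 230832 = 24141$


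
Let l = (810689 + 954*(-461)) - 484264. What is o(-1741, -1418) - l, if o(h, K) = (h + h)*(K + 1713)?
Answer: -913821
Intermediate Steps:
l = -113369 (l = (810689 - 439794) - 484264 = 370895 - 484264 = -113369)
o(h, K) = 2*h*(1713 + K) (o(h, K) = (2*h)*(1713 + K) = 2*h*(1713 + K))
o(-1741, -1418) - l = 2*(-1741)*(1713 - 1418) - 1*(-113369) = 2*(-1741)*295 + 113369 = -1027190 + 113369 = -913821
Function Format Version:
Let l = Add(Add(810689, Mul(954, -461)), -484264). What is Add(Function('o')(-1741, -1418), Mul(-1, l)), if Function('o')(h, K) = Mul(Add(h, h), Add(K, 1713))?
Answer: -913821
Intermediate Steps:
l = -113369 (l = Add(Add(810689, -439794), -484264) = Add(370895, -484264) = -113369)
Function('o')(h, K) = Mul(2, h, Add(1713, K)) (Function('o')(h, K) = Mul(Mul(2, h), Add(1713, K)) = Mul(2, h, Add(1713, K)))
Add(Function('o')(-1741, -1418), Mul(-1, l)) = Add(Mul(2, -1741, Add(1713, -1418)), Mul(-1, -113369)) = Add(Mul(2, -1741, 295), 113369) = Add(-1027190, 113369) = -913821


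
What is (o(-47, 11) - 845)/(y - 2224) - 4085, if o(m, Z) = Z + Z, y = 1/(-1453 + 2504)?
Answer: -9547507982/2337423 ≈ -4084.6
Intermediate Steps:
y = 1/1051 ≈ 0.00095147
o(m, Z) = 2*Z
(o(-47, 11) - 845)/(y - 2224) - 4085 = (2*11 - 845)/(1/1051 - 2224) - 4085 = (22 - 845)/(-2337423/1051) - 4085 = -823*(-1051/2337423) - 4085 = 864973/2337423 - 4085 = -9547507982/2337423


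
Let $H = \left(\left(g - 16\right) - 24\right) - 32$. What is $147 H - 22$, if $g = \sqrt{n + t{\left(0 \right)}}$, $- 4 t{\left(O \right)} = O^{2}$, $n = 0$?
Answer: $-10606$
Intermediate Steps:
$t{\left(O \right)} = - \frac{O^{2}}{4}$
$g = 0$ ($g = \sqrt{0 - \frac{0^{2}}{4}} = \sqrt{0 - 0} = \sqrt{0 + 0} = \sqrt{0} = 0$)
$H = -72$ ($H = \left(\left(0 - 16\right) - 24\right) - 32 = \left(-16 - 24\right) - 32 = -40 - 32 = -72$)
$147 H - 22 = 147 \left(-72\right) - 22 = -10584 - 22 = -10606$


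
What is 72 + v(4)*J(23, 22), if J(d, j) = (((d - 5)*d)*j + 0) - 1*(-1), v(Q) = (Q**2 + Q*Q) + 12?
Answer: 400868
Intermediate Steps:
v(Q) = 12 + 2*Q**2 (v(Q) = (Q**2 + Q**2) + 12 = 2*Q**2 + 12 = 12 + 2*Q**2)
J(d, j) = 1 + d*j*(-5 + d) (J(d, j) = (((-5 + d)*d)*j + 0) + 1 = ((d*(-5 + d))*j + 0) + 1 = (d*j*(-5 + d) + 0) + 1 = d*j*(-5 + d) + 1 = 1 + d*j*(-5 + d))
72 + v(4)*J(23, 22) = 72 + (12 + 2*4**2)*(1 + 22*23**2 - 5*23*22) = 72 + (12 + 2*16)*(1 + 22*529 - 2530) = 72 + (12 + 32)*(1 + 11638 - 2530) = 72 + 44*9109 = 72 + 400796 = 400868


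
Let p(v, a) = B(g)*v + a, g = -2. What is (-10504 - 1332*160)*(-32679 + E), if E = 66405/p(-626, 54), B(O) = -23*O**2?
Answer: 11085555008892/1517 ≈ 7.3076e+9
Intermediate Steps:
p(v, a) = a - 92*v (p(v, a) = (-23*(-2)**2)*v + a = (-23*4)*v + a = -92*v + a = a - 92*v)
E = 3495/3034 (E = 66405/(54 - 92*(-626)) = 66405/(54 + 57592) = 66405/57646 = 66405*(1/57646) = 3495/3034 ≈ 1.1519)
(-10504 - 1332*160)*(-32679 + E) = (-10504 - 1332*160)*(-32679 + 3495/3034) = (-10504 - 213120)*(-99144591/3034) = -223624*(-99144591/3034) = 11085555008892/1517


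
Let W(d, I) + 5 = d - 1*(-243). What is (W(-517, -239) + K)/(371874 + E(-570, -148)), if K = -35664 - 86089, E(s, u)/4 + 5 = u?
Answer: -61016/185631 ≈ -0.32870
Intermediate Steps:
W(d, I) = 238 + d (W(d, I) = -5 + (d - 1*(-243)) = -5 + (d + 243) = -5 + (243 + d) = 238 + d)
E(s, u) = -20 + 4*u
K = -121753
(W(-517, -239) + K)/(371874 + E(-570, -148)) = ((238 - 517) - 121753)/(371874 + (-20 + 4*(-148))) = (-279 - 121753)/(371874 + (-20 - 592)) = -122032/(371874 - 612) = -122032/371262 = -122032*1/371262 = -61016/185631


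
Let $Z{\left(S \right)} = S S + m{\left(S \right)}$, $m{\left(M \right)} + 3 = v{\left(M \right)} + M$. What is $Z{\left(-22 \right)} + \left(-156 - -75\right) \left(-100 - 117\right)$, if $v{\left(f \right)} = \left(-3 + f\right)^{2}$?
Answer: $18661$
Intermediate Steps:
$m{\left(M \right)} = -3 + M + \left(-3 + M\right)^{2}$ ($m{\left(M \right)} = -3 + \left(\left(-3 + M\right)^{2} + M\right) = -3 + \left(M + \left(-3 + M\right)^{2}\right) = -3 + M + \left(-3 + M\right)^{2}$)
$Z{\left(S \right)} = -3 + S + S^{2} + \left(-3 + S\right)^{2}$ ($Z{\left(S \right)} = S S + \left(-3 + S + \left(-3 + S\right)^{2}\right) = S^{2} + \left(-3 + S + \left(-3 + S\right)^{2}\right) = -3 + S + S^{2} + \left(-3 + S\right)^{2}$)
$Z{\left(-22 \right)} + \left(-156 - -75\right) \left(-100 - 117\right) = \left(6 - -110 + 2 \left(-22\right)^{2}\right) + \left(-156 - -75\right) \left(-100 - 117\right) = \left(6 + 110 + 2 \cdot 484\right) + \left(-156 + 75\right) \left(-100 - 117\right) = \left(6 + 110 + 968\right) - -17577 = 1084 + 17577 = 18661$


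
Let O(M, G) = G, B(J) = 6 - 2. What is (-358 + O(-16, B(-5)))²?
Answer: 125316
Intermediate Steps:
B(J) = 4
(-358 + O(-16, B(-5)))² = (-358 + 4)² = (-354)² = 125316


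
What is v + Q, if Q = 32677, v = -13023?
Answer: 19654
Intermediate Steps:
v + Q = -13023 + 32677 = 19654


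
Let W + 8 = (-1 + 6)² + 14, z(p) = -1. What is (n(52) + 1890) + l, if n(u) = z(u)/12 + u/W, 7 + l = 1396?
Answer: 1220381/372 ≈ 3280.6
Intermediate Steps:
l = 1389 (l = -7 + 1396 = 1389)
W = 31 (W = -8 + ((-1 + 6)² + 14) = -8 + (5² + 14) = -8 + (25 + 14) = -8 + 39 = 31)
n(u) = -1/12 + u/31
(n(52) + 1890) + l = ((-1/12 + (1/31)*52) + 1890) + 1389 = ((-1/12 + 52/31) + 1890) + 1389 = (593/372 + 1890) + 1389 = 703673/372 + 1389 = 1220381/372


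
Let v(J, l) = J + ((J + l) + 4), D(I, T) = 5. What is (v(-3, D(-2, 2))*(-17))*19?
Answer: -969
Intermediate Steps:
v(J, l) = 4 + l + 2*J (v(J, l) = J + (4 + J + l) = 4 + l + 2*J)
(v(-3, D(-2, 2))*(-17))*19 = ((4 + 5 + 2*(-3))*(-17))*19 = ((4 + 5 - 6)*(-17))*19 = (3*(-17))*19 = -51*19 = -969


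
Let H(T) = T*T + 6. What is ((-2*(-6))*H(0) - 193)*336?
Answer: -40656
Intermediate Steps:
H(T) = 6 + T² (H(T) = T² + 6 = 6 + T²)
((-2*(-6))*H(0) - 193)*336 = ((-2*(-6))*(6 + 0²) - 193)*336 = (12*(6 + 0) - 193)*336 = (12*6 - 193)*336 = (72 - 193)*336 = -121*336 = -40656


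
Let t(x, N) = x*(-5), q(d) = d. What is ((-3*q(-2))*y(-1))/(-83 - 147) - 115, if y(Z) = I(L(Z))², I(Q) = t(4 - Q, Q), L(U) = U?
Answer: -3020/23 ≈ -131.30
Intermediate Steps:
t(x, N) = -5*x
I(Q) = -20 + 5*Q (I(Q) = -5*(4 - Q) = -20 + 5*Q)
y(Z) = (-20 + 5*Z)²
((-3*q(-2))*y(-1))/(-83 - 147) - 115 = ((-3*(-2))*(25*(-4 - 1)²))/(-83 - 147) - 115 = (6*(25*(-5)²))/(-230) - 115 = (6*(25*25))*(-1/230) - 115 = (6*625)*(-1/230) - 115 = 3750*(-1/230) - 115 = -375/23 - 115 = -3020/23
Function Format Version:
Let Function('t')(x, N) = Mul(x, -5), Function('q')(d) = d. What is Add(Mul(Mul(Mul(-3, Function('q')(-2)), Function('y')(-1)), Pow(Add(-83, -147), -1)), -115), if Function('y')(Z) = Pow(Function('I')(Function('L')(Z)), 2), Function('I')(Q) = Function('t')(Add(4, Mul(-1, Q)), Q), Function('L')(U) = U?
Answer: Rational(-3020, 23) ≈ -131.30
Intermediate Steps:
Function('t')(x, N) = Mul(-5, x)
Function('I')(Q) = Add(-20, Mul(5, Q)) (Function('I')(Q) = Mul(-5, Add(4, Mul(-1, Q))) = Add(-20, Mul(5, Q)))
Function('y')(Z) = Pow(Add(-20, Mul(5, Z)), 2)
Add(Mul(Mul(Mul(-3, Function('q')(-2)), Function('y')(-1)), Pow(Add(-83, -147), -1)), -115) = Add(Mul(Mul(Mul(-3, -2), Mul(25, Pow(Add(-4, -1), 2))), Pow(Add(-83, -147), -1)), -115) = Add(Mul(Mul(6, Mul(25, Pow(-5, 2))), Pow(-230, -1)), -115) = Add(Mul(Mul(6, Mul(25, 25)), Rational(-1, 230)), -115) = Add(Mul(Mul(6, 625), Rational(-1, 230)), -115) = Add(Mul(3750, Rational(-1, 230)), -115) = Add(Rational(-375, 23), -115) = Rational(-3020, 23)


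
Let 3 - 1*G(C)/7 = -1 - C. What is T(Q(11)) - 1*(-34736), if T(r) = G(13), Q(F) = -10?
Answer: 34855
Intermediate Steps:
G(C) = 28 + 7*C (G(C) = 21 - 7*(-1 - C) = 21 + (7 + 7*C) = 28 + 7*C)
T(r) = 119 (T(r) = 28 + 7*13 = 28 + 91 = 119)
T(Q(11)) - 1*(-34736) = 119 - 1*(-34736) = 119 + 34736 = 34855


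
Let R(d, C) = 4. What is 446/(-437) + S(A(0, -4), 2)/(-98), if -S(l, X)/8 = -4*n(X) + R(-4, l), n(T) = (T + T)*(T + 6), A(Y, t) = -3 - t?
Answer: -238606/21413 ≈ -11.143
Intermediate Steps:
n(T) = 2*T*(6 + T) (n(T) = (2*T)*(6 + T) = 2*T*(6 + T))
S(l, X) = -32 + 64*X*(6 + X) (S(l, X) = -8*(-8*X*(6 + X) + 4) = -8*(4 - 8*X*(6 + X)) = -32 + 64*X*(6 + X))
446/(-437) + S(A(0, -4), 2)/(-98) = 446/(-437) + (-32 + 64*2*(6 + 2))/(-98) = 446*(-1/437) + (-32 + 64*2*8)*(-1/98) = -446/437 + (-32 + 1024)*(-1/98) = -446/437 + 992*(-1/98) = -446/437 - 496/49 = -238606/21413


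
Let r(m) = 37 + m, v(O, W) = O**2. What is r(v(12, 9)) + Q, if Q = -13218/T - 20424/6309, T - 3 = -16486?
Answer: 6189719759/34663749 ≈ 178.56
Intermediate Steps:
T = -16483 (T = 3 - 16486 = -16483)
Q = -84418810/34663749 (Q = -13218/(-16483) - 20424/6309 = -13218*(-1/16483) - 20424*1/6309 = 13218/16483 - 6808/2103 = -84418810/34663749 ≈ -2.4354)
r(v(12, 9)) + Q = (37 + 12**2) - 84418810/34663749 = (37 + 144) - 84418810/34663749 = 181 - 84418810/34663749 = 6189719759/34663749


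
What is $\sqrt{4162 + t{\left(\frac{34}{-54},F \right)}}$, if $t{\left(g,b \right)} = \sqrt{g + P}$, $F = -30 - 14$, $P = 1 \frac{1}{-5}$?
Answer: $\frac{\sqrt{936450 + 20 i \sqrt{105}}}{15} \approx 64.514 + 0.0070593 i$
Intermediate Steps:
$P = - \frac{1}{5}$ ($P = 1 \left(- \frac{1}{5}\right) = - \frac{1}{5} \approx -0.2$)
$F = -44$
$t{\left(g,b \right)} = \sqrt{- \frac{1}{5} + g}$ ($t{\left(g,b \right)} = \sqrt{g - \frac{1}{5}} = \sqrt{- \frac{1}{5} + g}$)
$\sqrt{4162 + t{\left(\frac{34}{-54},F \right)}} = \sqrt{4162 + \frac{\sqrt{-5 + 25 \frac{34}{-54}}}{5}} = \sqrt{4162 + \frac{\sqrt{-5 + 25 \cdot 34 \left(- \frac{1}{54}\right)}}{5}} = \sqrt{4162 + \frac{\sqrt{-5 + 25 \left(- \frac{17}{27}\right)}}{5}} = \sqrt{4162 + \frac{\sqrt{-5 - \frac{425}{27}}}{5}} = \sqrt{4162 + \frac{\sqrt{- \frac{560}{27}}}{5}} = \sqrt{4162 + \frac{\frac{4}{9} i \sqrt{105}}{5}} = \sqrt{4162 + \frac{4 i \sqrt{105}}{45}}$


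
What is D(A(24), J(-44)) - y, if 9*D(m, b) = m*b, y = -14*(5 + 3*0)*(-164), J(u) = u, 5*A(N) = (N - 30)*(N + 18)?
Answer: -56168/5 ≈ -11234.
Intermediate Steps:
A(N) = (-30 + N)*(18 + N)/5 (A(N) = ((N - 30)*(N + 18))/5 = ((-30 + N)*(18 + N))/5 = (-30 + N)*(18 + N)/5)
y = 11480 (y = -14*(5 + 0)*(-164) = -14*5*(-164) = -70*(-164) = 11480)
D(m, b) = b*m/9 (D(m, b) = (m*b)/9 = (b*m)/9 = b*m/9)
D(A(24), J(-44)) - y = (⅑)*(-44)*(-108 - 12/5*24 + (⅕)*24²) - 1*11480 = (⅑)*(-44)*(-108 - 288/5 + (⅕)*576) - 11480 = (⅑)*(-44)*(-108 - 288/5 + 576/5) - 11480 = (⅑)*(-44)*(-252/5) - 11480 = 1232/5 - 11480 = -56168/5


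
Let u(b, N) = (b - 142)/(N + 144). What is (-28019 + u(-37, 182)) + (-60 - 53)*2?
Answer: -9208049/326 ≈ -28246.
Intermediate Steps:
u(b, N) = (-142 + b)/(144 + N)
(-28019 + u(-37, 182)) + (-60 - 53)*2 = (-28019 + (-142 - 37)/(144 + 182)) + (-60 - 53)*2 = (-28019 - 179/326) - 113*2 = (-28019 + (1/326)*(-179)) - 226 = (-28019 - 179/326) - 226 = -9134373/326 - 226 = -9208049/326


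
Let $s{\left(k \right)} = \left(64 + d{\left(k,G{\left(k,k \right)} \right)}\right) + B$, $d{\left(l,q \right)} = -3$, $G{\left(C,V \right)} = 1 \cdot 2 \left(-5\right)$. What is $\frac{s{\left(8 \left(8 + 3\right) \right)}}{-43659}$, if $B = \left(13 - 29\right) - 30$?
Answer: $- \frac{5}{14553} \approx -0.00034357$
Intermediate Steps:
$G{\left(C,V \right)} = -10$ ($G{\left(C,V \right)} = 2 \left(-5\right) = -10$)
$B = -46$ ($B = -16 - 30 = -46$)
$s{\left(k \right)} = 15$ ($s{\left(k \right)} = \left(64 - 3\right) - 46 = 61 - 46 = 15$)
$\frac{s{\left(8 \left(8 + 3\right) \right)}}{-43659} = \frac{15}{-43659} = 15 \left(- \frac{1}{43659}\right) = - \frac{5}{14553}$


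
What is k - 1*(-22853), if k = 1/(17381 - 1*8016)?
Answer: 214018346/9365 ≈ 22853.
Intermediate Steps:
k = 1/9365 (k = 1/(17381 - 8016) = 1/9365 ≈ 0.00010678)
k - 1*(-22853) = 1/9365 - 1*(-22853) = 1/9365 + 22853 = 214018346/9365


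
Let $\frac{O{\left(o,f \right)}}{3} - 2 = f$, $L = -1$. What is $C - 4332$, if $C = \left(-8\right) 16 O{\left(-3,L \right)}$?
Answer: $-4716$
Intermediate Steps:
$O{\left(o,f \right)} = 6 + 3 f$
$C = -384$ ($C = \left(-8\right) 16 \left(6 + 3 \left(-1\right)\right) = - 128 \left(6 - 3\right) = \left(-128\right) 3 = -384$)
$C - 4332 = -384 - 4332 = -4716$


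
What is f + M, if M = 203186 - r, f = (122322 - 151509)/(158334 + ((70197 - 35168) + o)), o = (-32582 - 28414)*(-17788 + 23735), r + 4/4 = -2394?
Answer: 74533360536456/362549849 ≈ 2.0558e+5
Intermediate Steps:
r = -2395 (r = -1 - 2394 = -2395)
o = -362743212 (o = -60996*5947 = -362743212)
f = 29187/362549849 (f = (122322 - 151509)/(158334 + ((70197 - 35168) - 362743212)) = -29187/(158334 + (35029 - 362743212)) = -29187/(158334 - 362708183) = -29187/(-362549849) = -29187*(-1/362549849) = 29187/362549849 ≈ 8.0505e-5)
M = 205581 (M = 203186 - 1*(-2395) = 203186 + 2395 = 205581)
f + M = 29187/362549849 + 205581 = 74533360536456/362549849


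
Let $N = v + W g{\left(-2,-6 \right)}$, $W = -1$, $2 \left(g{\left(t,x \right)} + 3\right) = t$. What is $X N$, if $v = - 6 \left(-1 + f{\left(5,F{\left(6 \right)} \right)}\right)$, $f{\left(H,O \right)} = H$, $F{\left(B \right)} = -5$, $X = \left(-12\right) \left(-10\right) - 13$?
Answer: $-2140$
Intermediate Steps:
$X = 107$ ($X = 120 - 13 = 107$)
$g{\left(t,x \right)} = -3 + \frac{t}{2}$
$v = -24$ ($v = - 6 \left(-1 + 5\right) = \left(-6\right) 4 = -24$)
$N = -20$ ($N = -24 - \left(-3 + \frac{1}{2} \left(-2\right)\right) = -24 - \left(-3 - 1\right) = -24 - -4 = -24 + 4 = -20$)
$X N = 107 \left(-20\right) = -2140$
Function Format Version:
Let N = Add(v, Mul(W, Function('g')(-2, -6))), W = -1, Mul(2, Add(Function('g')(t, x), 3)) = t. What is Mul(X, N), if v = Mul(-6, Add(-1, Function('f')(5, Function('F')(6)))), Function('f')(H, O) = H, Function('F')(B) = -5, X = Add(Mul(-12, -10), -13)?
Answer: -2140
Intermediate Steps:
X = 107 (X = Add(120, -13) = 107)
Function('g')(t, x) = Add(-3, Mul(Rational(1, 2), t))
v = -24 (v = Mul(-6, Add(-1, 5)) = Mul(-6, 4) = -24)
N = -20 (N = Add(-24, Mul(-1, Add(-3, Mul(Rational(1, 2), -2)))) = Add(-24, Mul(-1, Add(-3, -1))) = Add(-24, Mul(-1, -4)) = Add(-24, 4) = -20)
Mul(X, N) = Mul(107, -20) = -2140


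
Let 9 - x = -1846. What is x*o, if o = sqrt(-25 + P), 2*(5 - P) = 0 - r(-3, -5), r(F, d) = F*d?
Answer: 9275*I*sqrt(2)/2 ≈ 6558.4*I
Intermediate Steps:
x = 1855 (x = 9 - 1*(-1846) = 9 + 1846 = 1855)
P = 25/2 (P = 5 - (0 - (-3)*(-5))/2 = 5 - (0 - 1*15)/2 = 5 - (0 - 15)/2 = 5 - 1/2*(-15) = 5 + 15/2 = 25/2 ≈ 12.500)
o = 5*I*sqrt(2)/2 (o = sqrt(-25 + 25/2) = sqrt(-25/2) = 5*I*sqrt(2)/2 ≈ 3.5355*I)
x*o = 1855*(5*I*sqrt(2)/2) = 9275*I*sqrt(2)/2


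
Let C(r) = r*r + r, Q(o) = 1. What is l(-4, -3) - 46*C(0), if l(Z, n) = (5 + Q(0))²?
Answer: 36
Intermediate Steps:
C(r) = r + r² (C(r) = r² + r = r + r²)
l(Z, n) = 36 (l(Z, n) = (5 + 1)² = 6² = 36)
l(-4, -3) - 46*C(0) = 36 - 0*(1 + 0) = 36 - 0 = 36 - 46*0 = 36 + 0 = 36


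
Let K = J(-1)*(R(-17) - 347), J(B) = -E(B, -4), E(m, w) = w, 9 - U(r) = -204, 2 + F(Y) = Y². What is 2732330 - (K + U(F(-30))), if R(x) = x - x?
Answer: 2733505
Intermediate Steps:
F(Y) = -2 + Y²
U(r) = 213 (U(r) = 9 - 1*(-204) = 9 + 204 = 213)
R(x) = 0
J(B) = 4 (J(B) = -1*(-4) = 4)
K = -1388 (K = 4*(0 - 347) = 4*(-347) = -1388)
2732330 - (K + U(F(-30))) = 2732330 - (-1388 + 213) = 2732330 - 1*(-1175) = 2732330 + 1175 = 2733505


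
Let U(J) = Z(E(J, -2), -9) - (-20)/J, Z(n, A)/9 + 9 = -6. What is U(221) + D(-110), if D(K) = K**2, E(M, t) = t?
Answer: 2644285/221 ≈ 11965.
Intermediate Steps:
Z(n, A) = -135 (Z(n, A) = -81 + 9*(-6) = -81 - 54 = -135)
U(J) = -135 + 20/J (U(J) = -135 - (-20)/J = -135 + 20/J)
U(221) + D(-110) = (-135 + 20/221) + (-110)**2 = (-135 + 20*(1/221)) + 12100 = (-135 + 20/221) + 12100 = -29815/221 + 12100 = 2644285/221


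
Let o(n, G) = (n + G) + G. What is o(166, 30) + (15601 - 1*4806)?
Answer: 11021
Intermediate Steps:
o(n, G) = n + 2*G (o(n, G) = (G + n) + G = n + 2*G)
o(166, 30) + (15601 - 1*4806) = (166 + 2*30) + (15601 - 1*4806) = (166 + 60) + (15601 - 4806) = 226 + 10795 = 11021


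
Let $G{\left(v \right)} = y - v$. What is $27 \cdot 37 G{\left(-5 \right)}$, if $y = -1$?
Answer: $3996$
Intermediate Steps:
$G{\left(v \right)} = -1 - v$
$27 \cdot 37 G{\left(-5 \right)} = 27 \cdot 37 \left(-1 - -5\right) = 999 \left(-1 + 5\right) = 999 \cdot 4 = 3996$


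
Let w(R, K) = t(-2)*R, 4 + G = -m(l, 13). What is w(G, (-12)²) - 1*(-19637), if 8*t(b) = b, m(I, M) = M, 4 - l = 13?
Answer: 78565/4 ≈ 19641.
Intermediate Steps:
l = -9 (l = 4 - 1*13 = 4 - 13 = -9)
t(b) = b/8
G = -17 (G = -4 - 1*13 = -4 - 13 = -17)
w(R, K) = -R/4 (w(R, K) = ((⅛)*(-2))*R = -R/4)
w(G, (-12)²) - 1*(-19637) = -¼*(-17) - 1*(-19637) = 17/4 + 19637 = 78565/4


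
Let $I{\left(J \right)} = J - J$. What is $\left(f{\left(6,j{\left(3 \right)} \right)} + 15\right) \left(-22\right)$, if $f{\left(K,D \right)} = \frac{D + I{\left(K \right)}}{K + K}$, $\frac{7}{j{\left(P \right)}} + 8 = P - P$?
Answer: $- \frac{15763}{48} \approx -328.4$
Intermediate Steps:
$I{\left(J \right)} = 0$
$j{\left(P \right)} = - \frac{7}{8}$ ($j{\left(P \right)} = \frac{7}{-8 + \left(P - P\right)} = \frac{7}{-8 + 0} = \frac{7}{-8} = 7 \left(- \frac{1}{8}\right) = - \frac{7}{8}$)
$f{\left(K,D \right)} = \frac{D}{2 K}$ ($f{\left(K,D \right)} = \frac{D + 0}{K + K} = \frac{D}{2 K}$)
$\left(f{\left(6,j{\left(3 \right)} \right)} + 15\right) \left(-22\right) = \left(\frac{1}{2} \left(- \frac{7}{8}\right) \frac{1}{6} + 15\right) \left(-22\right) = \left(- \frac{7}{96} + 15\right) \left(-22\right) = \frac{1433}{96} \left(-22\right) = - \frac{15763}{48}$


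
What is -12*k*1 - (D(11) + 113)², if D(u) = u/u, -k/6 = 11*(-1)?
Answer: -13788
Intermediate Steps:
k = 66 (k = -66*(-1) = -6*(-11) = 66)
D(u) = 1
-12*k*1 - (D(11) + 113)² = -12*66*1 - (1 + 113)² = -792*1 - 1*114² = -792 - 1*12996 = -792 - 12996 = -13788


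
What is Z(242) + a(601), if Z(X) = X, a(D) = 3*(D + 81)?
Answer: 2288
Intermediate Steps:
a(D) = 243 + 3*D (a(D) = 3*(81 + D) = 243 + 3*D)
Z(242) + a(601) = 242 + (243 + 3*601) = 242 + (243 + 1803) = 242 + 2046 = 2288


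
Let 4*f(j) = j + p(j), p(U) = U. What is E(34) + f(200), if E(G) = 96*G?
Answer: 3364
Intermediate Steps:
f(j) = j/2 (f(j) = (j + j)/4 = (2*j)/4 = j/2)
E(34) + f(200) = 96*34 + (1/2)*200 = 3264 + 100 = 3364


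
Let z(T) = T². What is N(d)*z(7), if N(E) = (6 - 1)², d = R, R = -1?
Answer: 1225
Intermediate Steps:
d = -1
N(E) = 25 (N(E) = 5² = 25)
N(d)*z(7) = 25*7² = 25*49 = 1225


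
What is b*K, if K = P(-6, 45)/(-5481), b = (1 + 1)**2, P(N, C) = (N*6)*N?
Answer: -32/203 ≈ -0.15764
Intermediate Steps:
P(N, C) = 6*N**2 (P(N, C) = (6*N)*N = 6*N**2)
b = 4 (b = 2**2 = 4)
K = -8/203 (K = (6*(-6)**2)/(-5481) = (6*36)*(-1/5481) = 216*(-1/5481) = -8/203 ≈ -0.039409)
b*K = 4*(-8/203) = -32/203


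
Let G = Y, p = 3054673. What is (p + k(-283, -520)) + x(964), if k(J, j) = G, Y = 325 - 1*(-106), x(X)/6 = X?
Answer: 3060888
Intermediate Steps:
x(X) = 6*X
Y = 431 (Y = 325 + 106 = 431)
G = 431
k(J, j) = 431
(p + k(-283, -520)) + x(964) = (3054673 + 431) + 6*964 = 3055104 + 5784 = 3060888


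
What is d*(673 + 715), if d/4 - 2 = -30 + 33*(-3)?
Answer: -705104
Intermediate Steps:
d = -508 (d = 8 + 4*(-30 + 33*(-3)) = 8 + 4*(-30 - 99) = 8 + 4*(-129) = 8 - 516 = -508)
d*(673 + 715) = -508*(673 + 715) = -508*1388 = -705104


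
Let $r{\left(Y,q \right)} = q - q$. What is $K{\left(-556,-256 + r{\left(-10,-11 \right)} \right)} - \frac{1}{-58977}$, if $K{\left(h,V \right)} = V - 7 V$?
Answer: $\frac{90588673}{58977} \approx 1536.0$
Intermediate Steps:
$r{\left(Y,q \right)} = 0$
$K{\left(h,V \right)} = - 6 V$
$K{\left(-556,-256 + r{\left(-10,-11 \right)} \right)} - \frac{1}{-58977} = - 6 \left(-256 + 0\right) - \frac{1}{-58977} = \left(-6\right) \left(-256\right) - - \frac{1}{58977} = 1536 + \frac{1}{58977} = \frac{90588673}{58977}$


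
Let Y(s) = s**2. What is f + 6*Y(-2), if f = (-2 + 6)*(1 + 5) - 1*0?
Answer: 48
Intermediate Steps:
f = 24 (f = 4*6 + 0 = 24 + 0 = 24)
f + 6*Y(-2) = 24 + 6*(-2)**2 = 24 + 6*4 = 24 + 24 = 48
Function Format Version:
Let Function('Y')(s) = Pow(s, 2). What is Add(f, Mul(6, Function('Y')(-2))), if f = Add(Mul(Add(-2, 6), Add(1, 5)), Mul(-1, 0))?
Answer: 48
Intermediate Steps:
f = 24 (f = Add(Mul(4, 6), 0) = Add(24, 0) = 24)
Add(f, Mul(6, Function('Y')(-2))) = Add(24, Mul(6, Pow(-2, 2))) = Add(24, Mul(6, 4)) = Add(24, 24) = 48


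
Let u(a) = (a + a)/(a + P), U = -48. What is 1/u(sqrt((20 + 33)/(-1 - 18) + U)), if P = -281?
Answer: 1/2 + 281*I*sqrt(18335)/1930 ≈ 0.5 + 19.715*I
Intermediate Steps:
u(a) = 2*a/(-281 + a) (u(a) = (a + a)/(a - 281) = (2*a)/(-281 + a) = 2*a/(-281 + a))
1/u(sqrt((20 + 33)/(-1 - 18) + U)) = 1/(2*sqrt((20 + 33)/(-1 - 18) - 48)/(-281 + sqrt((20 + 33)/(-1 - 18) - 48))) = 1/(2*sqrt(53/(-19) - 48)/(-281 + sqrt(53/(-19) - 48))) = 1/(2*sqrt(53*(-1/19) - 48)/(-281 + sqrt(53*(-1/19) - 48))) = 1/(2*sqrt(-53/19 - 48)/(-281 + sqrt(-53/19 - 48))) = 1/(2*sqrt(-965/19)/(-281 + sqrt(-965/19))) = 1/(2*(I*sqrt(18335)/19)/(-281 + I*sqrt(18335)/19)) = 1/(2*I*sqrt(18335)/(19*(-281 + I*sqrt(18335)/19))) = -I*sqrt(18335)*(-281 + I*sqrt(18335)/19)/1930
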